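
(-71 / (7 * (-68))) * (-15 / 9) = -355 / 1428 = -0.25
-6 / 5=-1.20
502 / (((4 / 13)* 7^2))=3263 / 98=33.30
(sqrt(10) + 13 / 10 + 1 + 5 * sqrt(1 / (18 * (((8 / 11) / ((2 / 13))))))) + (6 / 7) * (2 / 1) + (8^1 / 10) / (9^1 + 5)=7.78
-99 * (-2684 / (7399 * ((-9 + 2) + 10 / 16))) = -708576 / 125783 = -5.63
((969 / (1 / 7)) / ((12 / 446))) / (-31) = -504203 / 62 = -8132.31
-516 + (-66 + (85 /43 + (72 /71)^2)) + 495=-18206984 /216763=-83.99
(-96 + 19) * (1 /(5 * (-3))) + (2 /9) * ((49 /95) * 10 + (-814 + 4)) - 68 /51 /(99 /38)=-174.23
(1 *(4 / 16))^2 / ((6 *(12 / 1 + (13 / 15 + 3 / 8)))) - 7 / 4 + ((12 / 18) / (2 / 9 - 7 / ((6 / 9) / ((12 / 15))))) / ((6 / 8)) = -67901 / 36547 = -1.86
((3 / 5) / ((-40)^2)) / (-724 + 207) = -3 / 4136000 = -0.00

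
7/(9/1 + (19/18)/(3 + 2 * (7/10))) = 2772/3659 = 0.76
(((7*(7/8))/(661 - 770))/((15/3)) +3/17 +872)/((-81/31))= -2003991497/6003720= -333.79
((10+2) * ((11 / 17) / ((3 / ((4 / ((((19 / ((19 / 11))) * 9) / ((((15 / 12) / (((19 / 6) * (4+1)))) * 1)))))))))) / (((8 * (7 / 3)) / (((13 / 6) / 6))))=0.00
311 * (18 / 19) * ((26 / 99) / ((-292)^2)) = 4043 / 4455044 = 0.00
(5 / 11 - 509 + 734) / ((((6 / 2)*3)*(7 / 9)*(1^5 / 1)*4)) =620 / 77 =8.05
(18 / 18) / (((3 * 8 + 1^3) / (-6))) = -6 / 25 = -0.24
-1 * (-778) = 778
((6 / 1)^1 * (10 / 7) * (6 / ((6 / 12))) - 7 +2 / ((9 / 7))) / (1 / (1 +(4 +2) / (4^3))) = 30685 / 288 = 106.55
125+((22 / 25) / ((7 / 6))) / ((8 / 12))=22073 / 175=126.13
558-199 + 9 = 368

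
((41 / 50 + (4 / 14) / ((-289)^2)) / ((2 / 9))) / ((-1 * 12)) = -71911881 / 233858800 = -0.31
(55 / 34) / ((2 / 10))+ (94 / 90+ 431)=673403 / 1530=440.13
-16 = -16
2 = 2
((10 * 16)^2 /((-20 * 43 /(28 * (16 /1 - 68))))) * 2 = 3727360 /43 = 86682.79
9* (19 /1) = 171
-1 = -1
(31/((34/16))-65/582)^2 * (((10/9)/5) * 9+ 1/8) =20515119361/46066464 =445.34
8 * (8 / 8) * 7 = 56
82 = 82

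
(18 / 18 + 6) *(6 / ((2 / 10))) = 210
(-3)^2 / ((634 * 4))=9 / 2536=0.00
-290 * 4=-1160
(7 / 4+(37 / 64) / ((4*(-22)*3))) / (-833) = -29531 / 14074368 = -0.00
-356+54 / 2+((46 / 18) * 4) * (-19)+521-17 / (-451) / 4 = -35927 / 16236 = -2.21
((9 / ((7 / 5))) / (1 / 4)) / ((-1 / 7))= -180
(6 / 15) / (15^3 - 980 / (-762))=762 / 6431825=0.00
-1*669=-669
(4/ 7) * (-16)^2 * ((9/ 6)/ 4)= 384/ 7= 54.86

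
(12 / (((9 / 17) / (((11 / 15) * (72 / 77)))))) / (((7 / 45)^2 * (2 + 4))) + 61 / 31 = 1159243 / 10633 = 109.02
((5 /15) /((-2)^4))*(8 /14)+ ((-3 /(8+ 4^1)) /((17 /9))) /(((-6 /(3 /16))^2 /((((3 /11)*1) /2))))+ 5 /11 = 15005129 /32169984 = 0.47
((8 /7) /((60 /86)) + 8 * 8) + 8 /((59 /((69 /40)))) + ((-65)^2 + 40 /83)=4291.35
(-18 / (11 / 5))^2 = 8100 / 121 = 66.94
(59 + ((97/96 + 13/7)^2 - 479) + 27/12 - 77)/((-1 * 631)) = 219707855/284949504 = 0.77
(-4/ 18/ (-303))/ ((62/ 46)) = 0.00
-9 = -9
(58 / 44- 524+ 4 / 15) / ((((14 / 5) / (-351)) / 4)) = 20170449 / 77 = 261953.88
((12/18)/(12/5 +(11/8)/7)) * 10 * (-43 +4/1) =-72800/727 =-100.14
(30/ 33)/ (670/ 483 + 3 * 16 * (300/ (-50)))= -2415/ 761387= -0.00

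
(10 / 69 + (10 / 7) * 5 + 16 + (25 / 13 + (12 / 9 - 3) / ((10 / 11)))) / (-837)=-293575 / 10511046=-0.03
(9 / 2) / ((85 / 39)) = 351 / 170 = 2.06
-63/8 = -7.88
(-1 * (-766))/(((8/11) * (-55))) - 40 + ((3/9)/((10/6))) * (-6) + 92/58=-34083/580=-58.76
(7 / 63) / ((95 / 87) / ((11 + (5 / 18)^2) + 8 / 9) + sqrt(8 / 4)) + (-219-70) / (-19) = 12641179489 * sqrt(2) / 226593822402 + 3636872054731 / 239182368091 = 15.28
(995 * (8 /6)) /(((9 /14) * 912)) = 6965 /3078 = 2.26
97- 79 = 18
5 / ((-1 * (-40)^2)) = -1 / 320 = -0.00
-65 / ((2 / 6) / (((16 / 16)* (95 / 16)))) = -18525 / 16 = -1157.81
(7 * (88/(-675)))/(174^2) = -0.00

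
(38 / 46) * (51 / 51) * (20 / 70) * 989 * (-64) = -104576 / 7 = -14939.43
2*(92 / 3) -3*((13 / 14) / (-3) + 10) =1355 / 42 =32.26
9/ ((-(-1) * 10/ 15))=27/ 2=13.50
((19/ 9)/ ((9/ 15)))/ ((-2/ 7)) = -665/ 54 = -12.31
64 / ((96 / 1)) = 2 / 3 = 0.67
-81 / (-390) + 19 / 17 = 2929 / 2210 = 1.33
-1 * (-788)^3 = 489303872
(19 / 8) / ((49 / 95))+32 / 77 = 21647 / 4312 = 5.02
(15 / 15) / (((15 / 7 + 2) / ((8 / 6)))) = 28 / 87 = 0.32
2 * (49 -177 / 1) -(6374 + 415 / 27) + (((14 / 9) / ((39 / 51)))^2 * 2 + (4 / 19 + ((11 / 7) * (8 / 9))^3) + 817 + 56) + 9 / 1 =-4618413435953 / 802900917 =-5752.16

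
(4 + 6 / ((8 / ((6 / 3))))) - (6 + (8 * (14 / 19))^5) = -35249309763 / 4952198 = -7117.91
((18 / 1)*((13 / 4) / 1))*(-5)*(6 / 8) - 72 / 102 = -29931 / 136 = -220.08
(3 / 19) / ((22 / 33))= 9 / 38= 0.24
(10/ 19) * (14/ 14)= 10/ 19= 0.53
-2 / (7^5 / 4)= -8 / 16807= -0.00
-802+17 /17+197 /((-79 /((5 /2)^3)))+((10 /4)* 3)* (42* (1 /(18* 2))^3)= -343992571 /409536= -839.96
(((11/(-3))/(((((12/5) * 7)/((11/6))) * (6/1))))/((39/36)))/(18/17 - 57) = 10285/9346428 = 0.00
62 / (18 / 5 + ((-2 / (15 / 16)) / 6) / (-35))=48825 / 2843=17.17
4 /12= 1 /3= 0.33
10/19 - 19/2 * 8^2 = -11542/19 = -607.47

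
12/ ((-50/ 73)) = -438/ 25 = -17.52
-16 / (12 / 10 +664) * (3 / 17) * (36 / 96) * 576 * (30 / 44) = -194400 / 310981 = -0.63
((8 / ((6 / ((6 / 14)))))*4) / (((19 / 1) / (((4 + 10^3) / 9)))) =16064 / 1197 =13.42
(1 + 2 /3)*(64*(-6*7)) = -4480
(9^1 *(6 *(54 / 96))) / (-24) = -81 / 64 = -1.27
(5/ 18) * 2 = 5/ 9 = 0.56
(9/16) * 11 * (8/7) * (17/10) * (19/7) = 31977/980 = 32.63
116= 116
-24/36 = -0.67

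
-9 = -9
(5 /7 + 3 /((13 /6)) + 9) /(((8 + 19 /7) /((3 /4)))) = 101 /130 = 0.78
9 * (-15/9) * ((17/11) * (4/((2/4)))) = -2040/11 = -185.45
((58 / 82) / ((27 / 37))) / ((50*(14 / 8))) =2146 / 193725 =0.01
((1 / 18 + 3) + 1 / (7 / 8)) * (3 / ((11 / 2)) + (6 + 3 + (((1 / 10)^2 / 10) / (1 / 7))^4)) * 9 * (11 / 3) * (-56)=-55545000013971419 / 750000000000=-74060.00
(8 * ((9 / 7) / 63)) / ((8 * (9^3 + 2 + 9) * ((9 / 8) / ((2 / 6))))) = 0.00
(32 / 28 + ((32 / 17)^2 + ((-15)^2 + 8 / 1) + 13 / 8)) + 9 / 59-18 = 211465897 / 954856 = 221.46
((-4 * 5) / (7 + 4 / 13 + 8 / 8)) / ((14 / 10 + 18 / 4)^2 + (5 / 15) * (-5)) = -6500 / 89487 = -0.07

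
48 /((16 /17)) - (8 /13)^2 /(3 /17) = 24769 /507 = 48.85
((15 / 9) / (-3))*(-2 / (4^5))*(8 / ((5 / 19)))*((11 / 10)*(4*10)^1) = 209 / 144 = 1.45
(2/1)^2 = 4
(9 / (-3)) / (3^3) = -1 / 9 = -0.11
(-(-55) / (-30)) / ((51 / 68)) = -2.44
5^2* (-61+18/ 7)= -10225/ 7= -1460.71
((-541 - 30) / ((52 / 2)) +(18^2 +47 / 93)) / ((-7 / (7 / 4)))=-731551 / 9672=-75.64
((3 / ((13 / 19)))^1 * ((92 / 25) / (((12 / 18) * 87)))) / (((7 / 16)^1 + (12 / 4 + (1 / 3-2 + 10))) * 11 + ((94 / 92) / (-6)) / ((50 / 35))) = 2894688 / 1346016295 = 0.00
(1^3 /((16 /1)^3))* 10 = 5 /2048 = 0.00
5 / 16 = 0.31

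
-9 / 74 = -0.12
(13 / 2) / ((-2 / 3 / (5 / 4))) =-195 / 16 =-12.19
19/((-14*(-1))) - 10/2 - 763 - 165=-13043/14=-931.64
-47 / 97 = -0.48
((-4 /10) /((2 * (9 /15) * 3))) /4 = -1 /36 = -0.03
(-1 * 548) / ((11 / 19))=-10412 / 11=-946.55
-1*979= -979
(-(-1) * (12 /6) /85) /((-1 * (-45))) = 2 /3825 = 0.00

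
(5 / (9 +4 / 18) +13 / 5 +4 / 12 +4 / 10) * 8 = 7720 / 249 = 31.00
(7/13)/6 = 7/78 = 0.09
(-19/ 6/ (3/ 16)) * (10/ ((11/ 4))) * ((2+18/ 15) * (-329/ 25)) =6401024/ 2475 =2586.27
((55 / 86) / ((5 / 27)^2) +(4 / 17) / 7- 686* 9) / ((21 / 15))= -314967599 / 71638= -4396.66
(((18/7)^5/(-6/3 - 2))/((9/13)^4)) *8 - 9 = -16602399/16807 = -987.83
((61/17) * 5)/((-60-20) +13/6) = -1830/7939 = -0.23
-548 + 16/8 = -546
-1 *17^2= -289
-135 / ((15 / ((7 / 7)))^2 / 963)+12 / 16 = -11541 / 20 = -577.05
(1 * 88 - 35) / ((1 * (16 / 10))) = 265 / 8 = 33.12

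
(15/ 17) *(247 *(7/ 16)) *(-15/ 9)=-43225/ 272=-158.92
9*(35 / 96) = 3.28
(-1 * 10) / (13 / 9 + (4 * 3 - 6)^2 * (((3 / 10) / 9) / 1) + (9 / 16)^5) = -471859200 / 127437749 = -3.70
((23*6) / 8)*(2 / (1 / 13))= 897 / 2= 448.50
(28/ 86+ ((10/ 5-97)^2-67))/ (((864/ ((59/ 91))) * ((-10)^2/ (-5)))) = -2840909/ 8452080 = -0.34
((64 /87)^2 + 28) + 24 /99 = 2396492 /83259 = 28.78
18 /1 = 18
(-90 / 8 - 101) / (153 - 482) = 449 / 1316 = 0.34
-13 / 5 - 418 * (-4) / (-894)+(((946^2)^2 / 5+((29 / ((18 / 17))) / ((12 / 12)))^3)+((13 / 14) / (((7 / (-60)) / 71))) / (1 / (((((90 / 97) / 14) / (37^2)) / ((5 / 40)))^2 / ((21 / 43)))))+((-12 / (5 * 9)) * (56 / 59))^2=3589905178241046743600556759686722871 / 22412400811133947423248600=160174949952.60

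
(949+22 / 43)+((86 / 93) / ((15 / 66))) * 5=3878453 / 3999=969.86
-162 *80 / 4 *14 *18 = -816480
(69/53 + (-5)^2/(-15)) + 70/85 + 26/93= 20622/27931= 0.74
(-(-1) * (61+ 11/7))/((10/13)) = 81.34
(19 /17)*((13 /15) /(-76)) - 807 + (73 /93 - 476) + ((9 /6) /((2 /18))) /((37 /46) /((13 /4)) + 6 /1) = -1280.07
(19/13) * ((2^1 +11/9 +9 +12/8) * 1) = 361/18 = 20.06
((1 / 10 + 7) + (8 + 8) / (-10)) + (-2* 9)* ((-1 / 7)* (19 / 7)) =1223 / 98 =12.48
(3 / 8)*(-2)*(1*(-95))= 285 / 4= 71.25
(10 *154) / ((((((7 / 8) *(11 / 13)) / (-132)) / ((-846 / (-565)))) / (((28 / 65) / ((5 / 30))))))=-600348672 / 565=-1062564.02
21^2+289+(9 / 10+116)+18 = 8649 / 10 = 864.90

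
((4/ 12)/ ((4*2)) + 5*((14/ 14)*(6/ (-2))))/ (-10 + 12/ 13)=1.65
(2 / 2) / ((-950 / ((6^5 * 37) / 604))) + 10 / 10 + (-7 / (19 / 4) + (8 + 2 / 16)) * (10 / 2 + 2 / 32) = 313715933 / 9180800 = 34.17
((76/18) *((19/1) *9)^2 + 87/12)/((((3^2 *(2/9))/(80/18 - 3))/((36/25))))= 6420401/50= 128408.02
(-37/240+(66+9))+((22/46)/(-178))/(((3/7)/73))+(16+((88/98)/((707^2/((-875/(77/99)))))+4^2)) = 426705099062327/4010908339760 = 106.39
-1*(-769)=769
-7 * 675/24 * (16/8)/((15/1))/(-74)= 105/296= 0.35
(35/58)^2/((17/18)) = 11025/28594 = 0.39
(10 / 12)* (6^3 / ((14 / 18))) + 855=1086.43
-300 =-300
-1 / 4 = -0.25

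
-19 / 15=-1.27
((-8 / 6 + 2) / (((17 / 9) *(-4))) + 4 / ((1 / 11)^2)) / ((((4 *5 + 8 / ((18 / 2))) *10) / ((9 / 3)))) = 444231 / 63920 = 6.95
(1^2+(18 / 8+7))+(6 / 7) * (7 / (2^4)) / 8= 659 / 64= 10.30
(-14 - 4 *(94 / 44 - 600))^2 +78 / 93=21201743370 / 3751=5652290.95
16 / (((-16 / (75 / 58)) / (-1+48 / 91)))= 0.61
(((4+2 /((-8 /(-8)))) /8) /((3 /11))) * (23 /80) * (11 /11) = 253 /320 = 0.79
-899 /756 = -1.19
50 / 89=0.56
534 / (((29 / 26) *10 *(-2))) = -3471 / 145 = -23.94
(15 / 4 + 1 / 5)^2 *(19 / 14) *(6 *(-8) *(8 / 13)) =-1422948 / 2275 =-625.47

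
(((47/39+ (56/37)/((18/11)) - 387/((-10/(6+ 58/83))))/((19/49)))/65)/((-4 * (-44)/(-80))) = -23008758941/4881185595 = -4.71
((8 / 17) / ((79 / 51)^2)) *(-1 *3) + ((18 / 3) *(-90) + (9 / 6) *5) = -6654009 / 12482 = -533.09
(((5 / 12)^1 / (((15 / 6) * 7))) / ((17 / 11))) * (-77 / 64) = -121 / 6528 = -0.02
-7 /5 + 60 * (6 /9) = 193 /5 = 38.60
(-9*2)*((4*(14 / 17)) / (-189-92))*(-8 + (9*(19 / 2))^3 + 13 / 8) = 630020160 / 4777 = 131886.15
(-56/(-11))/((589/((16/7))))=128/6479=0.02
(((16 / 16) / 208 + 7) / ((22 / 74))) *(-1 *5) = -269545 / 2288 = -117.81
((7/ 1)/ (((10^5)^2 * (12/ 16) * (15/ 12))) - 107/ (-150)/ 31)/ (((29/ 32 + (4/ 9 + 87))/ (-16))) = -160500005208/ 38515380859375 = -0.00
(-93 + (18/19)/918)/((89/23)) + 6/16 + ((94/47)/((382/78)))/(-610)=-950901193547/40191755640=-23.66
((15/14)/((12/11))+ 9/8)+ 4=171/28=6.11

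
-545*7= -3815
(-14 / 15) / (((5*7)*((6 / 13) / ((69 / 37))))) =-299 / 2775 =-0.11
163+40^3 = 64163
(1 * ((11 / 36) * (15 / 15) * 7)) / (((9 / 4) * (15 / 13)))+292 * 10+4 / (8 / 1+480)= 432954937 / 148230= 2920.83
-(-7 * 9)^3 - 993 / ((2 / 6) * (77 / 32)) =19158291 / 77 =248808.97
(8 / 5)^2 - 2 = 14 / 25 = 0.56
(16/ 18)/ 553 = 8/ 4977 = 0.00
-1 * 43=-43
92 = 92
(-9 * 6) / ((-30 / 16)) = 28.80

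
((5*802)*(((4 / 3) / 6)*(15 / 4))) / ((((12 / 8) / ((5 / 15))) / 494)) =9904700 / 27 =366840.74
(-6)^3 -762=-978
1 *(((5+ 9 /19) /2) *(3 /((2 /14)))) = 57.47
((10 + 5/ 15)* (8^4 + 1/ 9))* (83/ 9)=94853645/ 243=390344.22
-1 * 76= -76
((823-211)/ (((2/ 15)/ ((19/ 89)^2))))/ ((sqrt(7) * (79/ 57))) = 57.05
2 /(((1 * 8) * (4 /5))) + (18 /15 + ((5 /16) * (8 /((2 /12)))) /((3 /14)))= 5721 /80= 71.51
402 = 402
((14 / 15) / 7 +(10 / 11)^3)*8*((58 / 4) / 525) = 2048792 / 10481625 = 0.20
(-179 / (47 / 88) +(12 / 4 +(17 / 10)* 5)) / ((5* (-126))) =10141 / 19740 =0.51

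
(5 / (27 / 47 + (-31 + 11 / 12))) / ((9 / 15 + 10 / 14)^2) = -863625 / 8804147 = -0.10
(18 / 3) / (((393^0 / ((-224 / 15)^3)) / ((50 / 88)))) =-5619712 / 495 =-11352.95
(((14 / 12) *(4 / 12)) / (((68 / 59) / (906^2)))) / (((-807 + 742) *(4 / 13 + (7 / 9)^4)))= -61783710093 / 9767690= -6325.31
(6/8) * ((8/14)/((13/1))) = 3/91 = 0.03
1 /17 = 0.06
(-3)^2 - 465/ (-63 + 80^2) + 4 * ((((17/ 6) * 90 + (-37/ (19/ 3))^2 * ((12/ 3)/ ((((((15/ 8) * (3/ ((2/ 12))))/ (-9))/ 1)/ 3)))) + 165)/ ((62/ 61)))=436854384336/ 354586835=1232.01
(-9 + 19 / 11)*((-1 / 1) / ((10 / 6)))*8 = 384 / 11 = 34.91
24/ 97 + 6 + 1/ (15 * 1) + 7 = 19372/ 1455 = 13.31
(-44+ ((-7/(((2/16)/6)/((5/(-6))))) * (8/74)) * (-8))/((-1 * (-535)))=-10588/19795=-0.53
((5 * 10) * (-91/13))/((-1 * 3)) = 350/3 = 116.67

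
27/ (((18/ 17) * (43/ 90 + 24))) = 2295/ 2203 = 1.04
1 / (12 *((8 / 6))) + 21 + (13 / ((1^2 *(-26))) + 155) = 2809 / 16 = 175.56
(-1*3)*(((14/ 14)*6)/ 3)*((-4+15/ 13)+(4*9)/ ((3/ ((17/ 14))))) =-6402/ 91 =-70.35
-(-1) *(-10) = -10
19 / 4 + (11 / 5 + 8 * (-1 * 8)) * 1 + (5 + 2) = -1001 / 20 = -50.05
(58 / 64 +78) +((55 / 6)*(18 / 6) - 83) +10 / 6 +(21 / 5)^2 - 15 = 66511 / 2400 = 27.71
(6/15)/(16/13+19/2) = 52/1395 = 0.04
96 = 96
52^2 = 2704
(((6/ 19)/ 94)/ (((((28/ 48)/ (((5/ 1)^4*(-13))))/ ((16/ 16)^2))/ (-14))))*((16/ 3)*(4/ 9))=4160000/ 2679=1552.82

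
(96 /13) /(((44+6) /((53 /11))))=2544 /3575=0.71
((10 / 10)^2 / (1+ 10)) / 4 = 1 / 44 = 0.02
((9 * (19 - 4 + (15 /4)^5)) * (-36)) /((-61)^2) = -62753535 /952576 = -65.88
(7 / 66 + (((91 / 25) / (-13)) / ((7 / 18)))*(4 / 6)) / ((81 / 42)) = -4319 / 22275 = -0.19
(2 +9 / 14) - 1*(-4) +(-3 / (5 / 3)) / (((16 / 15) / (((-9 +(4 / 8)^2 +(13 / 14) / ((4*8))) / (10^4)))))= 68037927 / 10240000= 6.64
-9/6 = -3/2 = -1.50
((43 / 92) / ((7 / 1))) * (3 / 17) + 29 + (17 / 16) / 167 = 212217357 / 7313264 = 29.02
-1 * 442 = -442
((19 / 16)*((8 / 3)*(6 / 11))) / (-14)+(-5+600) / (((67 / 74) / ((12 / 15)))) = 5423223 / 10318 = 525.61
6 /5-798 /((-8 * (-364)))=963 /1040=0.93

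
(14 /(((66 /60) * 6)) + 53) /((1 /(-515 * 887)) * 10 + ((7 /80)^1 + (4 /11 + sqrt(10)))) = -160728374560641680 /63322461266961751 + 1068875314629689600 * sqrt(10) /189967383800885253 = 15.25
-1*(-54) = 54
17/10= 1.70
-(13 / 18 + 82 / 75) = -817 / 450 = -1.82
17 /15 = 1.13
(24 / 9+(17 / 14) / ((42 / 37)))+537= 317953 / 588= 540.74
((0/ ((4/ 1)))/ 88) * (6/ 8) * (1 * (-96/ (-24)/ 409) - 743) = 0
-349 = -349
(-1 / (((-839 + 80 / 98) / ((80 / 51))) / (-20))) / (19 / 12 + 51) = -313600 / 440568617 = -0.00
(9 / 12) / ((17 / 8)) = 6 / 17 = 0.35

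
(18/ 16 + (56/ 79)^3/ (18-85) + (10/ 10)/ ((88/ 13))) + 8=3367496750/ 363369743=9.27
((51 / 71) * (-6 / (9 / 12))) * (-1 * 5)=2040 / 71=28.73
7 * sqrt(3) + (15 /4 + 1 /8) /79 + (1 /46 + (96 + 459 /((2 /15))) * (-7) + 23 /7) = -2520004633 /101752 + 7 * sqrt(3) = -24754.02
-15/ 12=-5/ 4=-1.25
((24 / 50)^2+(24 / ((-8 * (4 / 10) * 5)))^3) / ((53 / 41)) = -644643 / 265000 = -2.43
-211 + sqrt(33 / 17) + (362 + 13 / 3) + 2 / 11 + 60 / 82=sqrt(561) / 17 + 211402 / 1353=157.64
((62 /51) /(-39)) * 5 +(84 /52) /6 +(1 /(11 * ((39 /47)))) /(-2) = 1282 /21879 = 0.06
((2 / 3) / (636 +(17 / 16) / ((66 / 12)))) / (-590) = -88 / 49546725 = -0.00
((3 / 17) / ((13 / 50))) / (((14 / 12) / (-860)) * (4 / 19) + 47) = 3676500 / 254583823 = 0.01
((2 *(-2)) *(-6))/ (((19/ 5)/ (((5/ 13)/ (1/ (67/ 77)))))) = 40200/ 19019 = 2.11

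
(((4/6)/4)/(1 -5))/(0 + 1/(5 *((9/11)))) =-15/88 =-0.17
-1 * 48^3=-110592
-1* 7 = -7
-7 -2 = -9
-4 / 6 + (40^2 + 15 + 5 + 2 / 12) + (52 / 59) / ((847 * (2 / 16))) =161863379 / 99946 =1619.51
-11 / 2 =-5.50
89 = 89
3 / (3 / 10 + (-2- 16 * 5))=-30 / 817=-0.04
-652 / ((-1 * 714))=326 / 357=0.91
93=93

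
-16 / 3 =-5.33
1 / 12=0.08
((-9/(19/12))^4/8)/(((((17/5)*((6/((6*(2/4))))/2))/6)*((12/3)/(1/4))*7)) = 31886460/15508199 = 2.06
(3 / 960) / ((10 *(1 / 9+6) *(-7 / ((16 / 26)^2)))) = -9 / 3253250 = -0.00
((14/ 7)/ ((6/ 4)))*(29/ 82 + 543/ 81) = 9.41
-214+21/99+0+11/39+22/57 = -1737140/8151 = -213.12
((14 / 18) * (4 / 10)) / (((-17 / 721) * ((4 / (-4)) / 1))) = 10094 / 765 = 13.19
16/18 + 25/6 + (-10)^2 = 105.06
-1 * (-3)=3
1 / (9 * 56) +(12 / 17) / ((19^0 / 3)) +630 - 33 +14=5253209 / 8568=613.12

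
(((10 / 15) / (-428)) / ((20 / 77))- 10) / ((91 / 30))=-128477 / 38948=-3.30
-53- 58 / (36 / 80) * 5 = -6277 / 9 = -697.44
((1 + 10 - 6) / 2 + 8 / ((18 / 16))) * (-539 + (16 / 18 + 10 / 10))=-418141 / 81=-5162.23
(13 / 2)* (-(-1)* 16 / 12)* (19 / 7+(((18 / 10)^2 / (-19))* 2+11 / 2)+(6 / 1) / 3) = 853541 / 9975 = 85.57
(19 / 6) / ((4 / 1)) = 0.79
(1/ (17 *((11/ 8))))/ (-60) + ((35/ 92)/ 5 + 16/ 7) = 4265117/ 1806420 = 2.36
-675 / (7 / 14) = -1350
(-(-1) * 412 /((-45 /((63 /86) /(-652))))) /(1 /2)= 721 /35045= 0.02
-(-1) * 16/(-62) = -8/31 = -0.26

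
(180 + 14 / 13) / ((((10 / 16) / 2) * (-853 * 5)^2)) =37664 / 1182364625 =0.00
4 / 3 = 1.33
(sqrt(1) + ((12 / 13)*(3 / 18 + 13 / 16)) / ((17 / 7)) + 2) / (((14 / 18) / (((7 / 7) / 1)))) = 26829 / 6188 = 4.34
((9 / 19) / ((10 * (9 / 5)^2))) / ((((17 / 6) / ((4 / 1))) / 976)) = 19520 / 969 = 20.14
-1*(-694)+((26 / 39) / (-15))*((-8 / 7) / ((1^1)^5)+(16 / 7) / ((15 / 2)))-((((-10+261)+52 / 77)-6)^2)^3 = -30932666260101745848111354073 / 140685106560075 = -219871648225201.13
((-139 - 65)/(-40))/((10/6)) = 153/50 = 3.06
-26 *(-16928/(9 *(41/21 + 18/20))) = 30808960/1797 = 17144.66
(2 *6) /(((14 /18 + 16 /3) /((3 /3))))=108 /55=1.96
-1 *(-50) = 50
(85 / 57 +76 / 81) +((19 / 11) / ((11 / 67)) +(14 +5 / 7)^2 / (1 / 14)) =3968075704 / 1303533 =3044.09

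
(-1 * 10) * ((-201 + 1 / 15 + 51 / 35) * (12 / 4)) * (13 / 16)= 272285 / 56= 4862.23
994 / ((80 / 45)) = 4473 / 8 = 559.12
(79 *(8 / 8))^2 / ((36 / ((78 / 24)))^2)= 1054729 / 20736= 50.86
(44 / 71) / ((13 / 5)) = 220 / 923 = 0.24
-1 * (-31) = 31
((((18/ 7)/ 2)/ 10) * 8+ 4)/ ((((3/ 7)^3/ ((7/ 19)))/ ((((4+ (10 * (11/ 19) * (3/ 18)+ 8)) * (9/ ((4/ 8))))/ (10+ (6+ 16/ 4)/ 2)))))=89223904/ 243675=366.16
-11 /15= -0.73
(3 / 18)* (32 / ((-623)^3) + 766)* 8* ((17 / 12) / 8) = 524796077755 / 2901652404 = 180.86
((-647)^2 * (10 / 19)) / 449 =4186090 / 8531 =490.69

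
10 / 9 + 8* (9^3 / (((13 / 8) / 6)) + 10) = 2528914 / 117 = 21614.65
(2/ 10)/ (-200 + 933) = 1/ 3665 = 0.00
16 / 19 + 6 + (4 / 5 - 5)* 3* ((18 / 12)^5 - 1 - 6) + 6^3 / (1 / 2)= 1311337 / 3040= 431.36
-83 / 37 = -2.24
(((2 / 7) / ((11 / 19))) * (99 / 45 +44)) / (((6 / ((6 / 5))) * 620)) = 57 / 7750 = 0.01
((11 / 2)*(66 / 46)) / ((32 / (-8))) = -363 / 184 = -1.97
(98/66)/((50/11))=49/150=0.33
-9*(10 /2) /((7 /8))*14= -720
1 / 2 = 0.50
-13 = -13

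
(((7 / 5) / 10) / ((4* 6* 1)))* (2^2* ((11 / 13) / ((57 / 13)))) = 77 / 17100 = 0.00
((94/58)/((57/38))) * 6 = 188/29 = 6.48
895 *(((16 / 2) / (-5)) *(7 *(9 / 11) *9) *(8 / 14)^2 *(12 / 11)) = -22270464 / 847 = -26293.35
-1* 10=-10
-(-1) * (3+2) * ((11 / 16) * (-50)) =-1375 / 8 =-171.88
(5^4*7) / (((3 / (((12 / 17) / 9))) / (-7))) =-122500 / 153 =-800.65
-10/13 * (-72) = 720/13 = 55.38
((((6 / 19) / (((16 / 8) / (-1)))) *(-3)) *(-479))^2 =18584721 / 361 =51481.22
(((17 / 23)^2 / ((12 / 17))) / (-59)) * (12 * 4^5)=-161.19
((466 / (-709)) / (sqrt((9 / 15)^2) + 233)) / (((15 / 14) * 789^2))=-0.00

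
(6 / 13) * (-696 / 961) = -4176 / 12493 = -0.33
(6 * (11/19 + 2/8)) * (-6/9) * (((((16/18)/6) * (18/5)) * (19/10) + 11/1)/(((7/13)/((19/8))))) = -35139/200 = -175.70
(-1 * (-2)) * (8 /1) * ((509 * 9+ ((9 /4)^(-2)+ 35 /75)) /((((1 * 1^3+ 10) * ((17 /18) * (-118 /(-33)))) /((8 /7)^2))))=271443968 /105315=2577.45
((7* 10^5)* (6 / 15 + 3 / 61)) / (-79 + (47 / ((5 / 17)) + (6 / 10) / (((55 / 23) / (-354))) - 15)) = -5274500000 / 386191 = -13657.75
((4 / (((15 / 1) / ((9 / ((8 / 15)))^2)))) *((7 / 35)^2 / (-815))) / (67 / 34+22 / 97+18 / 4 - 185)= 44523 / 2130018800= 0.00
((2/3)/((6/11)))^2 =121/81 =1.49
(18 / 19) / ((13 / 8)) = 144 / 247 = 0.58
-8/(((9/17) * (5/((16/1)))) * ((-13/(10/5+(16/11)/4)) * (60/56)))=60928/7425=8.21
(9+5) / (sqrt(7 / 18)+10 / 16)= 5040- 1344 * sqrt(14)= 11.21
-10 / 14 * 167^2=-139445 / 7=-19920.71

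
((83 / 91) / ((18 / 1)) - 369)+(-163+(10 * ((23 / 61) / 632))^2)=-161878053252029 / 304311060144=-531.95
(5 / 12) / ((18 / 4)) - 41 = -2209 / 54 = -40.91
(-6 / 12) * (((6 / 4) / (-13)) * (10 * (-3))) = -45 / 26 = -1.73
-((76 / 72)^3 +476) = -477.18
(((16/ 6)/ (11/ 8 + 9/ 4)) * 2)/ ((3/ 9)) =4.41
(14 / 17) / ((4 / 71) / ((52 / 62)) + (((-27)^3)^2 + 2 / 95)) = 1227590 / 577506414956917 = 0.00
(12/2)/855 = 2/285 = 0.01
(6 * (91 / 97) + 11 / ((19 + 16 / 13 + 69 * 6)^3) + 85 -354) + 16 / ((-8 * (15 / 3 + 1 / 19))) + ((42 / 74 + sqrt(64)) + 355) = 99.80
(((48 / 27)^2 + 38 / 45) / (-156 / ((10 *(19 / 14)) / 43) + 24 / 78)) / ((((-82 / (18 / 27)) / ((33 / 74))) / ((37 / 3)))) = 2203487 / 6077908224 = 0.00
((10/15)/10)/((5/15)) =1/5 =0.20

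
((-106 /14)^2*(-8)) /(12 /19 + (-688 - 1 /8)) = 3415744 /5120451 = 0.67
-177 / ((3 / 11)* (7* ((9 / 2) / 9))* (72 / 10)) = -3245 / 126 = -25.75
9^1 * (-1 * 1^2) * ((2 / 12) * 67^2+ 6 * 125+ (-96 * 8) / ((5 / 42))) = 445773 / 10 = 44577.30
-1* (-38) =38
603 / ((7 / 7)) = 603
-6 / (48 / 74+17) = -222 / 653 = -0.34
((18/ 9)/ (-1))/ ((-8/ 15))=15/ 4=3.75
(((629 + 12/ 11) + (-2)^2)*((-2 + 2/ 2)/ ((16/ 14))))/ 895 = -9765/ 15752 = -0.62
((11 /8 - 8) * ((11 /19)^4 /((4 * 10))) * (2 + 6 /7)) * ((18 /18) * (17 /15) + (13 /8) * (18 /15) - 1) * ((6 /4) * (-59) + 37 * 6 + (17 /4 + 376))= -13288537625 /233535232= -56.90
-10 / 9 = -1.11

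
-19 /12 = -1.58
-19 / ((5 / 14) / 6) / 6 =-266 / 5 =-53.20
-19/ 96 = -0.20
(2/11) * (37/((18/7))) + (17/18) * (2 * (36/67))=24085/6633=3.63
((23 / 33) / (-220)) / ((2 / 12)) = -23 / 1210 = -0.02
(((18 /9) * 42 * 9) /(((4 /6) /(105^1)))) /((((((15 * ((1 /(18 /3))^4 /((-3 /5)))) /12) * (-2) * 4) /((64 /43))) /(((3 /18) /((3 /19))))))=3127444992 /215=14546255.78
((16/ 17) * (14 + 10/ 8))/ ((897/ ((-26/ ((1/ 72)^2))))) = -843264/ 391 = -2156.69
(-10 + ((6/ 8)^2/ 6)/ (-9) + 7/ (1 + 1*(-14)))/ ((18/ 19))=-250135/ 22464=-11.13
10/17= 0.59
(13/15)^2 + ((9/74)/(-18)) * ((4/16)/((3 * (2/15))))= 198971/266400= 0.75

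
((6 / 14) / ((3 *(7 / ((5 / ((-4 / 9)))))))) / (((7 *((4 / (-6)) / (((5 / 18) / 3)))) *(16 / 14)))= 25 / 6272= 0.00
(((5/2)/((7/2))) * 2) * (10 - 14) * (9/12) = -30/7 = -4.29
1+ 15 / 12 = 9 / 4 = 2.25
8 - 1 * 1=7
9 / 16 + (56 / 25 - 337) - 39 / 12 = -134979 / 400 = -337.45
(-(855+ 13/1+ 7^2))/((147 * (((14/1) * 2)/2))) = -131/294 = -0.45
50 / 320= 5 / 32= 0.16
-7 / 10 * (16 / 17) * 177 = -9912 / 85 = -116.61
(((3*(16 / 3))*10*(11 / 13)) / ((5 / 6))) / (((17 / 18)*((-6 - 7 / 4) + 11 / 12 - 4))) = -228096 / 14365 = -15.88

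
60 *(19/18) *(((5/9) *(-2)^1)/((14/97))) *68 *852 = -1779600800/63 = -28247631.75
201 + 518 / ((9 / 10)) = 6989 / 9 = 776.56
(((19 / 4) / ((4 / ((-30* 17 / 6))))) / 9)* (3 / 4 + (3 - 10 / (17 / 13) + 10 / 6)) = 25.01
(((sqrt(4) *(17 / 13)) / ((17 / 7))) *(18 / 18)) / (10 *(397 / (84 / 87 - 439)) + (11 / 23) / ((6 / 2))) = -1753014 / 14493583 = -0.12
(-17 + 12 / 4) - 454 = -468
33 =33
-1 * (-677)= 677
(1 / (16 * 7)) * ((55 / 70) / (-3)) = -11 / 4704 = -0.00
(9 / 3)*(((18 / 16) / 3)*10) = 45 / 4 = 11.25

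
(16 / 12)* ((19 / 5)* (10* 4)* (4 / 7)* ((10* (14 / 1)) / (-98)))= -24320 / 147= -165.44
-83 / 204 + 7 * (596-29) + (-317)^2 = 21309349 / 204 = 104457.59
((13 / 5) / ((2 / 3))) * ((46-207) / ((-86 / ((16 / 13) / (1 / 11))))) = 21252 / 215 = 98.85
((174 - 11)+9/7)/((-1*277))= -1150/1939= -0.59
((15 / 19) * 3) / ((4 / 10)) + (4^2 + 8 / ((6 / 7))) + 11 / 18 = 5449 / 171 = 31.87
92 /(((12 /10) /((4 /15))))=184 /9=20.44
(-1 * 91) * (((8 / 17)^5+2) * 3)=-784187586 / 1419857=-552.30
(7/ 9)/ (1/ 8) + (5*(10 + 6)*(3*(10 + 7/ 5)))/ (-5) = -24344/ 45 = -540.98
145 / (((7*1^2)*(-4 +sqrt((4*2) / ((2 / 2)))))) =-145 / 14 - 145*sqrt(2) / 28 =-17.68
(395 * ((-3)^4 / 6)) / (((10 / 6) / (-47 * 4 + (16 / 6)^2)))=-578754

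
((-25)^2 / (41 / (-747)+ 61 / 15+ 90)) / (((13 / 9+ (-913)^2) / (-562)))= -5903634375 / 1317127159978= -0.00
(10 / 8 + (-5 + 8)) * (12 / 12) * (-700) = -2975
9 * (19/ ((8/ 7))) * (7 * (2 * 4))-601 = 7778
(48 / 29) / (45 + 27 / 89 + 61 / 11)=46992 / 1443649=0.03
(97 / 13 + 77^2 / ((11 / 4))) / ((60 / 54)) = 50625 / 26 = 1947.12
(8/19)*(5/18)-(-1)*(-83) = -14173/171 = -82.88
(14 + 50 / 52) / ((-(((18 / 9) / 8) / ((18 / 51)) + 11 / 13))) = -4668 / 485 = -9.62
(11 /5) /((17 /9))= 99 /85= 1.16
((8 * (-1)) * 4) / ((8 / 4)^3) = -4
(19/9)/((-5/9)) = -19/5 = -3.80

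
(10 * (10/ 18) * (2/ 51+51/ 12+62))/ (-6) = -338075/ 5508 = -61.38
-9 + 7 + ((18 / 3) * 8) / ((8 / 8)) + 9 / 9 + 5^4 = 672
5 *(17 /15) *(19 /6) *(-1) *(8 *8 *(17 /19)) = -9248 /9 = -1027.56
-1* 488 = -488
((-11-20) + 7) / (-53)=24 / 53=0.45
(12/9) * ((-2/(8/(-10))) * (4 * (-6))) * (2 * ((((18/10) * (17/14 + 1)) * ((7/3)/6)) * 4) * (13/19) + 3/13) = -172208/247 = -697.20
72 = 72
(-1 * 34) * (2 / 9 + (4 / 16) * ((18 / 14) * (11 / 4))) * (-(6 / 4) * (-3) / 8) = -18955 / 896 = -21.16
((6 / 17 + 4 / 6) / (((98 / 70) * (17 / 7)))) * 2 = 520 / 867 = 0.60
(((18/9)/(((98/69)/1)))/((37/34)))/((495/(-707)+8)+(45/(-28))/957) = 302343096/1705235539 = 0.18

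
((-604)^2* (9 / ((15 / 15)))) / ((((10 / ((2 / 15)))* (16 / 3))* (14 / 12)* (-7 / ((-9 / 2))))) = 4522.97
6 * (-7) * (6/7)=-36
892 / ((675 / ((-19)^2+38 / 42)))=271168 / 567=478.25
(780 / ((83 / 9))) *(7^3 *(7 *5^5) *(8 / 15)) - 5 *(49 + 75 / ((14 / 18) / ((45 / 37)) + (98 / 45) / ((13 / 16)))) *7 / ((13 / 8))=911880519231280 / 2694263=338452674.90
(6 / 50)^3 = 27 / 15625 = 0.00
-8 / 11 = -0.73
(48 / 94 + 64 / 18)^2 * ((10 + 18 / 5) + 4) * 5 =260339200 / 178929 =1454.99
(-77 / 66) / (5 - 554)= 7 / 3294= 0.00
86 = 86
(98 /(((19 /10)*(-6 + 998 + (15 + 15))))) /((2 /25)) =875 /1387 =0.63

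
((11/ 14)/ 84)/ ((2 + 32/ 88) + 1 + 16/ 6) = 121/ 78008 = 0.00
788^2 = 620944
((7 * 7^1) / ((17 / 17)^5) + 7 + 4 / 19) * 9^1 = 9612 / 19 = 505.89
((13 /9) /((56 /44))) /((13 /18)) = 11 /7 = 1.57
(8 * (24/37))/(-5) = -192/185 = -1.04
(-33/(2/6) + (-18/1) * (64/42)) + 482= 2489/7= 355.57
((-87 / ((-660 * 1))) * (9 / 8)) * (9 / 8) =2349 / 14080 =0.17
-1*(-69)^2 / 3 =-1587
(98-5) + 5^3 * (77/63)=2212/9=245.78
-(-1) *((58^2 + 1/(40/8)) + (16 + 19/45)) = 152128/45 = 3380.62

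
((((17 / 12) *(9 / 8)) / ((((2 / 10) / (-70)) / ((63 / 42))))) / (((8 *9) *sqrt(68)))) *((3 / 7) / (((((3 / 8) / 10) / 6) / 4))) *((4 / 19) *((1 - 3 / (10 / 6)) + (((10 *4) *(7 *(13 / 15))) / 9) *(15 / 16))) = -55075 *sqrt(17) / 114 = -1991.93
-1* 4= -4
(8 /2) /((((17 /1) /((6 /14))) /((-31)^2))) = 96.91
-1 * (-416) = 416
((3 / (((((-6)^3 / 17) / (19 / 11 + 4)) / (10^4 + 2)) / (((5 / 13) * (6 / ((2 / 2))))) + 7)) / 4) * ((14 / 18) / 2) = 6943055 / 166631032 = 0.04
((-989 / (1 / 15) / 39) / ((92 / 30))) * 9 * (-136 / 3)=657900 / 13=50607.69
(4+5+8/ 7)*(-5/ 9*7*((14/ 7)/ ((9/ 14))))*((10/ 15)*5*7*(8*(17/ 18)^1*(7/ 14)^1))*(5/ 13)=-118286000/ 28431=-4160.46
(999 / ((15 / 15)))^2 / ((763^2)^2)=998001 / 338920744561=0.00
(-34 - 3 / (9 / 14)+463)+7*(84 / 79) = 102331 / 237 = 431.78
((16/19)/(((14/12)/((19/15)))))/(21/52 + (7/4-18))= -208/3605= -0.06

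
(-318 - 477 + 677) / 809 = -118 / 809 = -0.15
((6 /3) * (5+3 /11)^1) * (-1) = -116 /11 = -10.55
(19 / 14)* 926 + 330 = 1586.71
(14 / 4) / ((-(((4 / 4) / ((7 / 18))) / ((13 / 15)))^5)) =-43682250157 / 2869781400000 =-0.02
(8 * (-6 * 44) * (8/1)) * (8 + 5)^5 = -6273366528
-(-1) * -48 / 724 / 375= -4 / 22625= -0.00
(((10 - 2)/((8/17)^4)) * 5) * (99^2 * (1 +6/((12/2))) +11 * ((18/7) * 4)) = 28815997815/1792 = 16080355.92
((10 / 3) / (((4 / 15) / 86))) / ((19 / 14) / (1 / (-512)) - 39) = -7525 / 5137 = -1.46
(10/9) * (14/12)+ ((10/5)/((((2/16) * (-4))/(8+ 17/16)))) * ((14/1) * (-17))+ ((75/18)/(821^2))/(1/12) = 314072776855/36398214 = 8628.80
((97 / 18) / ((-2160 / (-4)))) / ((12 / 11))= 1067 / 116640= 0.01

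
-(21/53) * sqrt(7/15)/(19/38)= -14 * sqrt(105)/265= -0.54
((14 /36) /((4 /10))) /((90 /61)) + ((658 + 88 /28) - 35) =2843173 /4536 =626.80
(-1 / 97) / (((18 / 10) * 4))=-5 / 3492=-0.00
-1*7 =-7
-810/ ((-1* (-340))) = -81/ 34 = -2.38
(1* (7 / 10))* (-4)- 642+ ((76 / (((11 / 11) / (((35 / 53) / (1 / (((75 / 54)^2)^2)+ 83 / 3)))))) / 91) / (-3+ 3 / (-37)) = -72720161685058 / 112778286335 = -644.81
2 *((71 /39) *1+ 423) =849.64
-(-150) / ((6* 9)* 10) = 5 / 18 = 0.28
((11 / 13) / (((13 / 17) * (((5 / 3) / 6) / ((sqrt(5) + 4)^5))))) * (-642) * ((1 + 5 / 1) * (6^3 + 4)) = -2695025976192 / 169 - 1200895359840 * sqrt(5) / 169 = -31836151684.37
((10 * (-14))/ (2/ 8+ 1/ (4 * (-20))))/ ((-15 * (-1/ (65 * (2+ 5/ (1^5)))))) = -1019200/ 57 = -17880.70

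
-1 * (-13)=13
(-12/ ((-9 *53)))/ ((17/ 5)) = 20/ 2703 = 0.01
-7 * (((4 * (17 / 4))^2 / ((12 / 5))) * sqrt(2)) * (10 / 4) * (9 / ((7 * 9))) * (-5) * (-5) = -180625 * sqrt(2) / 24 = -10643.43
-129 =-129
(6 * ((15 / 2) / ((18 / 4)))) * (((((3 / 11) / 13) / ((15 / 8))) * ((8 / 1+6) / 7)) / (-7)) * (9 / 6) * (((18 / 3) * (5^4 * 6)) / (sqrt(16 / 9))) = -810000 / 1001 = -809.19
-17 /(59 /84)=-24.20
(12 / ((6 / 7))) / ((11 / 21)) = 294 / 11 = 26.73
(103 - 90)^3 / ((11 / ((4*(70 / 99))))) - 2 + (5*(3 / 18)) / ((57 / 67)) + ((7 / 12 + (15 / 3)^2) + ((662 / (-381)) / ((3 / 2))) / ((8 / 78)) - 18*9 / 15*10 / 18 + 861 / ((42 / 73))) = 21743681357 / 10511028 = 2068.65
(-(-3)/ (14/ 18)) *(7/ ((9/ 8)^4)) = 16.86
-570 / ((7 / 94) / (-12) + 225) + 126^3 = 507680783208 / 253793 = 2000373.47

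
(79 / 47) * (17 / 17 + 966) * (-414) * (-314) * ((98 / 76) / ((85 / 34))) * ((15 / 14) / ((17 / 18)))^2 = 36197709240060 / 258077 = 140259338.26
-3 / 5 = -0.60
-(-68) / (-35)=-68 / 35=-1.94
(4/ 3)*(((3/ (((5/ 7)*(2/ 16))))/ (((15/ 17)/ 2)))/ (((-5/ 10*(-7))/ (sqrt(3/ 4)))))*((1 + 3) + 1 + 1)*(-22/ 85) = -2816*sqrt(3)/ 125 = -39.02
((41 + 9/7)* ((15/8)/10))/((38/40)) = 1110/133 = 8.35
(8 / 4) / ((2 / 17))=17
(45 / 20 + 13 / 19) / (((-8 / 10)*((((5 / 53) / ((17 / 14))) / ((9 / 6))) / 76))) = -602769 / 112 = -5381.87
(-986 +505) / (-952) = 481 / 952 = 0.51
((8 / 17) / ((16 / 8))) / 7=4 / 119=0.03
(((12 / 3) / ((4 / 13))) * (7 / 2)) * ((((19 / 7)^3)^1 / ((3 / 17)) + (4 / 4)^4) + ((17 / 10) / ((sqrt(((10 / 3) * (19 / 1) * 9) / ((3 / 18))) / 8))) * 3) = 1547 * sqrt(95) / 475 + 764608 / 147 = 5233.16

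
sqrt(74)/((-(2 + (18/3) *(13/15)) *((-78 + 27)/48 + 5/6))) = 20 *sqrt(74)/33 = 5.21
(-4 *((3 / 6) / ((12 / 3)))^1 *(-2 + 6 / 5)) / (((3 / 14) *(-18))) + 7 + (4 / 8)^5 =29927 / 4320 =6.93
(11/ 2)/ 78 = 11/ 156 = 0.07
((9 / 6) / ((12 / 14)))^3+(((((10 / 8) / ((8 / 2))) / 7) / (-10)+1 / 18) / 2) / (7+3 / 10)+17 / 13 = 25524043 / 3826368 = 6.67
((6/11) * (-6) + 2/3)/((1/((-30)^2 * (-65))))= 1677000/11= 152454.55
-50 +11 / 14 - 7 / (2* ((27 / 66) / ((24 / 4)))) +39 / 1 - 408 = -19721 / 42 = -469.55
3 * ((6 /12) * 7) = 21 /2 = 10.50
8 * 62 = 496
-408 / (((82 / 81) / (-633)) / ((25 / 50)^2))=2614923 / 41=63778.61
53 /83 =0.64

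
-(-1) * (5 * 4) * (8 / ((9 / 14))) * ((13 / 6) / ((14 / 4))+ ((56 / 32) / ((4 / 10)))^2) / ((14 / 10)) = 663925 / 189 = 3512.83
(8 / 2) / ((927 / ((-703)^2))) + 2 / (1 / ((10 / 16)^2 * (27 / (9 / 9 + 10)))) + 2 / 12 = 696526381 / 326304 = 2134.59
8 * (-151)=-1208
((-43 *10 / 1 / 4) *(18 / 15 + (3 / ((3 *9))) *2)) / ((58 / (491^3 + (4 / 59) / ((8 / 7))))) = -1601635446280 / 5133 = -312027166.62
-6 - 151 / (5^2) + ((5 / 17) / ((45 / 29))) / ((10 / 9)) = -10089 / 850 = -11.87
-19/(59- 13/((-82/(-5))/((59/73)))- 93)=113734/207359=0.55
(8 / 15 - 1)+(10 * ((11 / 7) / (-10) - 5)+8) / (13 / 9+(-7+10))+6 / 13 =-107111 / 10920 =-9.81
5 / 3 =1.67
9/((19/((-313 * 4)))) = -11268/19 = -593.05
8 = 8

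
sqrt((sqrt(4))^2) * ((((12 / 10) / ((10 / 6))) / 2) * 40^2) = 1152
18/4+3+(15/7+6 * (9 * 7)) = 387.64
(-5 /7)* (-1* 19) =95 /7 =13.57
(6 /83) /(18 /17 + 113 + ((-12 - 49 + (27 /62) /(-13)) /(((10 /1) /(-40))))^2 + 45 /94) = 519059164 /428779501339607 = 0.00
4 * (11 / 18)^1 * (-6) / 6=-22 / 9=-2.44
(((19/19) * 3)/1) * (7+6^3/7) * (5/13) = 3975/91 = 43.68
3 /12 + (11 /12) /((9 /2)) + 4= 4.45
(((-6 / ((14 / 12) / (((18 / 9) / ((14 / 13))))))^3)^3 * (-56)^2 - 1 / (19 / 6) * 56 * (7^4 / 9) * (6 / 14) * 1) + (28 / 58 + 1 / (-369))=-14014274411056508703972189330701 / 6756886210480705719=-2074072875360.66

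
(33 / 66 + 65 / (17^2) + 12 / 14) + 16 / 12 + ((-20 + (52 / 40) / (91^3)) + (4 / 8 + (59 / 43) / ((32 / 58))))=-2437285028137 / 172885418160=-14.10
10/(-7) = -10/7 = -1.43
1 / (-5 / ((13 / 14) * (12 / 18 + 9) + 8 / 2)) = -109 / 42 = -2.60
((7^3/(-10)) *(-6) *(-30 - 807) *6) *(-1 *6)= 31005828/5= 6201165.60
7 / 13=0.54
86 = 86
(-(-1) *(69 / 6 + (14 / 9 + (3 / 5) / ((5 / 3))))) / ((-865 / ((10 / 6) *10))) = -6037 / 23355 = -0.26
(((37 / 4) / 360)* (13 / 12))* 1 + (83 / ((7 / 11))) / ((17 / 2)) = 31610519 / 2056320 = 15.37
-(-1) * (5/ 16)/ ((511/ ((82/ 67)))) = 205/ 273896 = 0.00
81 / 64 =1.27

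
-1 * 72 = -72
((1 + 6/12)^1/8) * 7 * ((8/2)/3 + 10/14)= 43/16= 2.69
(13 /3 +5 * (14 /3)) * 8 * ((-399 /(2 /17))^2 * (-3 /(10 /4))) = -15275017548 /5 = -3055003509.60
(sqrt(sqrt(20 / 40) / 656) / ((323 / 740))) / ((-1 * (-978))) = 185 * 2^(3 / 4) * sqrt(41) / 25903308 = 0.00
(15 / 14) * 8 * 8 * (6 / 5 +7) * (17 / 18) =11152 / 21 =531.05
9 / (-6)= -3 / 2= -1.50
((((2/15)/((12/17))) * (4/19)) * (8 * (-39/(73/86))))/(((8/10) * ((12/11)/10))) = -167.48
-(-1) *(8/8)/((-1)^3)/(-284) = 1/284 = 0.00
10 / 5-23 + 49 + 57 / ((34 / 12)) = 818 / 17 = 48.12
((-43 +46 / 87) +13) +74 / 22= -24985 / 957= -26.11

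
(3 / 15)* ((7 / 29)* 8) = 56 / 145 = 0.39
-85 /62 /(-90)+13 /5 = 14593 /5580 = 2.62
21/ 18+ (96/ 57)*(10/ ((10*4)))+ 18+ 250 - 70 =22753/ 114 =199.59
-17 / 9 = -1.89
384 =384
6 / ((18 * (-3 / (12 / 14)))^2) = 2 / 1323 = 0.00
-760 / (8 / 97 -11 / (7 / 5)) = 516040 / 5279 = 97.75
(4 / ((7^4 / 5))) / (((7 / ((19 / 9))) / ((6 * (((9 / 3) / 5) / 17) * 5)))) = 760 / 285719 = 0.00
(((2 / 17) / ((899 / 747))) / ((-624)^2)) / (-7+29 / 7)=-581 / 6612037120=-0.00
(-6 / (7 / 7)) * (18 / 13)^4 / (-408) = 26244 / 485537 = 0.05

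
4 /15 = 0.27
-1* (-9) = 9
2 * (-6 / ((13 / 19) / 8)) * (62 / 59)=-147.44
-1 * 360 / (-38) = 180 / 19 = 9.47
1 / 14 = 0.07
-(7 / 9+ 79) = -718 / 9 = -79.78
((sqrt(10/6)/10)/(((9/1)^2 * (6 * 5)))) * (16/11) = 4 * sqrt(15)/200475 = 0.00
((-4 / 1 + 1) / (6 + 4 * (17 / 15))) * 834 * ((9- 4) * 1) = -93825 / 79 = -1187.66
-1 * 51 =-51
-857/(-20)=857/20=42.85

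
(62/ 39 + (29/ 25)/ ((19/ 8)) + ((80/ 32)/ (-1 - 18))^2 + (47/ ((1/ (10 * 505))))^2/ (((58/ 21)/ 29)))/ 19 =832797820869325223/ 26750100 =31132512434.32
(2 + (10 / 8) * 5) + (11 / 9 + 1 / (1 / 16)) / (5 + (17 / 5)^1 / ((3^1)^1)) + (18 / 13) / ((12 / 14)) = 11368 / 897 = 12.67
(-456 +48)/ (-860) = 102/ 215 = 0.47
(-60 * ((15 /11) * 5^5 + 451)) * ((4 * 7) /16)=-5442780 /11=-494798.18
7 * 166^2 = 192892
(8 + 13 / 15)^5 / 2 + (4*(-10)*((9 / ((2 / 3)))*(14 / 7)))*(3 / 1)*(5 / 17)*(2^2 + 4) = 510638530181 / 25818750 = 19777.82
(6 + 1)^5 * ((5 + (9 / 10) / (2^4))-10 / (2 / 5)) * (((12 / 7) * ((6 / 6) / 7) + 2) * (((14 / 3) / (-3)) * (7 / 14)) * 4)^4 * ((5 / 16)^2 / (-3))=1021987553125 / 39366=25961173.43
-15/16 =-0.94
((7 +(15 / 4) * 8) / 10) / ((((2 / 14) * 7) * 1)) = 37 / 10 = 3.70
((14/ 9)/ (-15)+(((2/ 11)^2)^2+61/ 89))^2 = 10509979075839721/ 30944896291908225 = 0.34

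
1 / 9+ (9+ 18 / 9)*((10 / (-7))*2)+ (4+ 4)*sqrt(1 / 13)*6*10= 101.81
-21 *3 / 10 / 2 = -63 / 20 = -3.15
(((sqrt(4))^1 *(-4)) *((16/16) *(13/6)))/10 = -26/15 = -1.73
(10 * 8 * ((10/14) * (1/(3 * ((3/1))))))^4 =25600000000/15752961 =1625.09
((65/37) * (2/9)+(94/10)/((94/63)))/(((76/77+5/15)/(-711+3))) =-202426994/56425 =-3587.54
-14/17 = -0.82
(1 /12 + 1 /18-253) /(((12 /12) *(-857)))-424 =-13072145 /30852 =-423.70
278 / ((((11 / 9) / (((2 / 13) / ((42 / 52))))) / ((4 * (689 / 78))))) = 117872 / 77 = 1530.81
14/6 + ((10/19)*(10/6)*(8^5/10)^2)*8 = 4294967429/57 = 75350305.77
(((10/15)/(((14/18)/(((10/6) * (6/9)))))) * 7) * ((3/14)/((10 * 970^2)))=1/6586300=0.00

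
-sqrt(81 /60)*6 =-9*sqrt(15) /5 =-6.97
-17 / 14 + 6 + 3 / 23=1583 / 322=4.92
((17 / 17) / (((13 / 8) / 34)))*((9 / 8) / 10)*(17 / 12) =867 / 260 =3.33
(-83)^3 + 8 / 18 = -5146079 / 9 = -571786.56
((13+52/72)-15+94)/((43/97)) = 161893/774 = 209.16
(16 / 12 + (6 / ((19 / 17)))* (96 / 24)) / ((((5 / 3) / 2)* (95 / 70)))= 7280 / 361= 20.17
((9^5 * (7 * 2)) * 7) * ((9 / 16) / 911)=26040609 / 7288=3573.08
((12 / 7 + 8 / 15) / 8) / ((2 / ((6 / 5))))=59 / 350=0.17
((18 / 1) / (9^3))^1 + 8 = 650 / 81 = 8.02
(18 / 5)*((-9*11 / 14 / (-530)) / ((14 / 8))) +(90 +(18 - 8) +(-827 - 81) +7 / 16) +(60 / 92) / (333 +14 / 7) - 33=-1345517663433 / 1600790800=-840.53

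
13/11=1.18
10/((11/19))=17.27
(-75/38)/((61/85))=-6375/2318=-2.75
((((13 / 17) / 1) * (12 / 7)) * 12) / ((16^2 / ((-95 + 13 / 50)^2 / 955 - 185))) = -49052054727 / 4545800000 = -10.79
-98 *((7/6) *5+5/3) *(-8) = 5880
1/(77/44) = 0.57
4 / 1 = 4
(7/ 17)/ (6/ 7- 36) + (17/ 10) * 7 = 124292/ 10455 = 11.89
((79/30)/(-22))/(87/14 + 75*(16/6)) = -553/952710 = -0.00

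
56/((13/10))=560/13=43.08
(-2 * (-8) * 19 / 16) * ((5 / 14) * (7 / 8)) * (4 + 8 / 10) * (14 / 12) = 133 / 4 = 33.25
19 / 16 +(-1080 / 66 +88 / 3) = 14.16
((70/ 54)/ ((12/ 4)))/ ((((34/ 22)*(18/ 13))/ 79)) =395395/ 24786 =15.95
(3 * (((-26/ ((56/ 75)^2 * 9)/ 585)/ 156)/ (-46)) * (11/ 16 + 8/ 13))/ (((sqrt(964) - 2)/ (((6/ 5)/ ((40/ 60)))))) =0.00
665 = 665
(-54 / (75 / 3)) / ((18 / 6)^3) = -2 / 25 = -0.08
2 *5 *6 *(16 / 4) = 240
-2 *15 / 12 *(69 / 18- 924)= 27605 / 12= 2300.42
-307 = -307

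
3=3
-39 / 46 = -0.85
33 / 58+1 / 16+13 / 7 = 8083 / 3248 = 2.49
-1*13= -13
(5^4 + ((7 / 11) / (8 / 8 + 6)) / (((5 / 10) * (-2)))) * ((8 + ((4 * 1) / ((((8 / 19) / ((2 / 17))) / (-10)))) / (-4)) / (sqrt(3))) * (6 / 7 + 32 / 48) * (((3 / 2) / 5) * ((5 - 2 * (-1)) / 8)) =2522758 * sqrt(3) / 2805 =1557.77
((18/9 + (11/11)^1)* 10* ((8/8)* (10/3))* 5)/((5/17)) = 1700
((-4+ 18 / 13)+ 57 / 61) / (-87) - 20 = -1378487 / 68991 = -19.98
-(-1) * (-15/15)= -1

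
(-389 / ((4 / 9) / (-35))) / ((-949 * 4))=-122535 / 15184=-8.07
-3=-3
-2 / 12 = -1 / 6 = -0.17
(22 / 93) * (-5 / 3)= -110 / 279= -0.39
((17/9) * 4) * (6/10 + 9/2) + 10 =728/15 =48.53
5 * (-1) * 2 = -10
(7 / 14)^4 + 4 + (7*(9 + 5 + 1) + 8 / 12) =5267 / 48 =109.73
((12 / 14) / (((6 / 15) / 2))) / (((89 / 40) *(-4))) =-300 / 623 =-0.48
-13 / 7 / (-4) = 13 / 28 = 0.46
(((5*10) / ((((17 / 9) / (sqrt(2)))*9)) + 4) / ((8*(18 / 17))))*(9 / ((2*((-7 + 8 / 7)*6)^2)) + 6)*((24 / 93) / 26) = 1372529 / 48775896 + 2018425*sqrt(2) / 97551792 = 0.06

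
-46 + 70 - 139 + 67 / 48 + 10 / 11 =-59503 / 528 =-112.70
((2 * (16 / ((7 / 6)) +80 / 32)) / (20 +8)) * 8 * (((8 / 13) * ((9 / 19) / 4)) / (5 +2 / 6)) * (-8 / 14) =-6129 / 84721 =-0.07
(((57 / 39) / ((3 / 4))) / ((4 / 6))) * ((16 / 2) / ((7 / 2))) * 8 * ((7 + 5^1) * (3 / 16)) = 10944 / 91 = 120.26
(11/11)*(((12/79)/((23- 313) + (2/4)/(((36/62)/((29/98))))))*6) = -254016/80755459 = -0.00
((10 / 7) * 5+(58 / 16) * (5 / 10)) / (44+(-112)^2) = 1003 / 1409856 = 0.00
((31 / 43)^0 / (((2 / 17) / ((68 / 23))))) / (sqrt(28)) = 289* sqrt(7) / 161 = 4.75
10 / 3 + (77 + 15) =286 / 3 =95.33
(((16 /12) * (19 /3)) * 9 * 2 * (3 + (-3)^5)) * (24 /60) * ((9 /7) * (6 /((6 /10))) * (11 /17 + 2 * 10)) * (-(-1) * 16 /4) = -15494496.81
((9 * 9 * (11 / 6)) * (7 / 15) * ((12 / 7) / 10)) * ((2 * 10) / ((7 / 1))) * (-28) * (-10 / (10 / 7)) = 33264 / 5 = 6652.80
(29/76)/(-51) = -29/3876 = -0.01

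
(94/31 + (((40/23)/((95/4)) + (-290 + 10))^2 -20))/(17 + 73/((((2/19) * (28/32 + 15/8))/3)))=5101666651510/50373611851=101.28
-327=-327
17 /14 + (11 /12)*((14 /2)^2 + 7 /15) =46.56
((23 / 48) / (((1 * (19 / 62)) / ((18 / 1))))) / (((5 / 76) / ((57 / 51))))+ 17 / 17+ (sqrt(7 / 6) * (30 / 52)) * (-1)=40726 / 85- 5 * sqrt(42) / 52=478.51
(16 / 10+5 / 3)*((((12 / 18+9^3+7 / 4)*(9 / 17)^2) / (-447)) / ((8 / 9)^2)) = -104507739 / 55118080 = -1.90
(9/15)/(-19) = -3/95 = -0.03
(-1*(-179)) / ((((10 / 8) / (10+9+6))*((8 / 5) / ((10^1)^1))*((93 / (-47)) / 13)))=-13671125 / 93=-147001.34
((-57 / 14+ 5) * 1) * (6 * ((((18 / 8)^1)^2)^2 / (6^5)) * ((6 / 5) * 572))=451737 / 35840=12.60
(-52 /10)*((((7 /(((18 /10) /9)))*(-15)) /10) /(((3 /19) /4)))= 6916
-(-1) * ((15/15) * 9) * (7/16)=63/16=3.94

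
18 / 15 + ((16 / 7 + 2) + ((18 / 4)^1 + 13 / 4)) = 1853 / 140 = 13.24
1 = 1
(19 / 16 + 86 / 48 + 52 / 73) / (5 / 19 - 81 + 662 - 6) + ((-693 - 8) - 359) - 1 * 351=-10807849631 / 7659744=-1410.99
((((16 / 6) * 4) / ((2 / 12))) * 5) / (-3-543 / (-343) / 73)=-4006240 / 37287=-107.44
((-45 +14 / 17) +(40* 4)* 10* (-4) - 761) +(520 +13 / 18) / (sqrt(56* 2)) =-122488 / 17 +1339* sqrt(7) / 72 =-7155.97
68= 68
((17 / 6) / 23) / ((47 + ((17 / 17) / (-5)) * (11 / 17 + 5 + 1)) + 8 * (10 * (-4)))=-0.00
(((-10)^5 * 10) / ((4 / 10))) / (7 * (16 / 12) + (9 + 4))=-7500000 / 67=-111940.30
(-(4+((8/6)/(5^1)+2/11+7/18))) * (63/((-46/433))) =2868.67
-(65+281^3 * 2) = -44376147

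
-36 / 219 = -12 / 73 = -0.16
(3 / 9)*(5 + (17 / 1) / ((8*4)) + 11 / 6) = 2.45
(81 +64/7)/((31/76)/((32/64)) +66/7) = 23978/2725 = 8.80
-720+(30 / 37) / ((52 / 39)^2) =-212985 / 296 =-719.54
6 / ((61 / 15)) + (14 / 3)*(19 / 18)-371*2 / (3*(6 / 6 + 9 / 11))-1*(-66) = -1048019 / 16470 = -63.63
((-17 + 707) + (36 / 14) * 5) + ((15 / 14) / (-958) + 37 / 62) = 292475977 / 415772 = 703.45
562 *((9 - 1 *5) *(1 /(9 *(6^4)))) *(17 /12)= 4777 /17496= 0.27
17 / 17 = 1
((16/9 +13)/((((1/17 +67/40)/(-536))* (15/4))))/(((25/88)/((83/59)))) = -283254028288/46953675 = -6032.63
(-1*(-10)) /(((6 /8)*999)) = 40 /2997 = 0.01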